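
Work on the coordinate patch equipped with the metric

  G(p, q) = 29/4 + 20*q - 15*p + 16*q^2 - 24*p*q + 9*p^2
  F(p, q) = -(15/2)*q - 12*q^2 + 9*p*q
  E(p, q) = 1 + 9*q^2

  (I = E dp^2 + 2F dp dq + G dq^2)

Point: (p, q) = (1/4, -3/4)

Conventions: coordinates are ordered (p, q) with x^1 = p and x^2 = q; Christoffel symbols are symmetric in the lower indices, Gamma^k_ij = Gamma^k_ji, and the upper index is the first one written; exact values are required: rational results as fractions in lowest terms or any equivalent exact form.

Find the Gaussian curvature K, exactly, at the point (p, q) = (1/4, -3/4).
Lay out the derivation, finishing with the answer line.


E = 97/16, F = -45/16, G = 41/16, EG - F^2 = 61/8 at the point
E_p = 0, E_q = -27/2, F_p = -27/4, F_q = 51/4, G_p = 15/2, G_q = -10
E_qq = 18, F_pq = 9, G_pp = 18
The intrinsic route: Brioschi's K = (det M1 - det M2)/(EG - F^2)^2.
M1 = [[-E_qq/2 + F_pq - G_pp/2, E_p/2, F_p - E_q/2], [F_q - G_p/2, E, F], [G_q/2, F, G]] = [[-9, 0, 0], [9, 97/16, -45/16], [-5, -45/16, 41/16]]; det M1 = -549/8
M2 = [[0, E_q/2, G_p/2], [E_q/2, E, F], [G_p/2, F, G]] = [[0, -27/4, 15/4], [-27/4, 97/16, -45/16], [15/4, -45/16, 41/16]]; det M2 = -477/8
det M1 - det M2 = -9; K = -9 / (61/8)^2 = -576/3721

Answer: K = -576/3721


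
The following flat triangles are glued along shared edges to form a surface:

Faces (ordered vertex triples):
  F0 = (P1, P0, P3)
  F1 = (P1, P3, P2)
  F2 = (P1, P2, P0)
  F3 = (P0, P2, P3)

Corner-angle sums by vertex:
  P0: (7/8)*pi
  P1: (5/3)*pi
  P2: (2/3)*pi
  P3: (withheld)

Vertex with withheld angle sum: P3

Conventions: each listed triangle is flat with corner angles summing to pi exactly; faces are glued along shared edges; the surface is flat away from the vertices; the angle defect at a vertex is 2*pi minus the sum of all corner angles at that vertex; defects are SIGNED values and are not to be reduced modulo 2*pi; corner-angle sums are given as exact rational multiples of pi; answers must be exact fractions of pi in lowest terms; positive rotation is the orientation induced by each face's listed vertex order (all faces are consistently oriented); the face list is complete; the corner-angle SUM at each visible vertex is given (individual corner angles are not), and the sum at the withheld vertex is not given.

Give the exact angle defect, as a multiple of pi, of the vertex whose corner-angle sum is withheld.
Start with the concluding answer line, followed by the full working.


Answer: defect(P3) = (29/24)*pi

V = 4, E = 6, F = 4; chi = V - E + F = 2
Gauss-Bonnet: total defect = 2*pi*chi = 4*pi; visible defects sum to (67/24)*pi


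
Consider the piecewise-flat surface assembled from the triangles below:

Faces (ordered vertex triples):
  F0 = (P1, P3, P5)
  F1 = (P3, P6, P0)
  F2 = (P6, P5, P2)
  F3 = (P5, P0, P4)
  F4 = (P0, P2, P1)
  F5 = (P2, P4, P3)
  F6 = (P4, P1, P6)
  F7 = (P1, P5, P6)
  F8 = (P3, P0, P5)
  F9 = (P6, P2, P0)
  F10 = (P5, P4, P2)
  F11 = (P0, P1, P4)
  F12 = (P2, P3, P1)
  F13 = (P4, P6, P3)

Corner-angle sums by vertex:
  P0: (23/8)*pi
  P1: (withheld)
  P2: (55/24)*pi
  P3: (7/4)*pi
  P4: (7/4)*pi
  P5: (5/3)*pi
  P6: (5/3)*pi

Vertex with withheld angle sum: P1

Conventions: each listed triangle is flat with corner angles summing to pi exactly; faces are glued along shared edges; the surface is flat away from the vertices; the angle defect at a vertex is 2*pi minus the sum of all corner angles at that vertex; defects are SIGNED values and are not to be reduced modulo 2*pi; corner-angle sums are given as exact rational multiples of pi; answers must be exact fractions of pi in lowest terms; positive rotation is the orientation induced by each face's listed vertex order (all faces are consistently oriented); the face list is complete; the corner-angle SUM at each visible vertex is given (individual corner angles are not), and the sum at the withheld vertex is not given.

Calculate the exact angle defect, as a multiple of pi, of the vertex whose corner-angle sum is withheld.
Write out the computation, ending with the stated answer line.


V = 7, E = 21, F = 14; chi = V - E + F = 0
Gauss-Bonnet: total defect = 2*pi*chi = 0; visible defects sum to 0

Answer: defect(P1) = 0


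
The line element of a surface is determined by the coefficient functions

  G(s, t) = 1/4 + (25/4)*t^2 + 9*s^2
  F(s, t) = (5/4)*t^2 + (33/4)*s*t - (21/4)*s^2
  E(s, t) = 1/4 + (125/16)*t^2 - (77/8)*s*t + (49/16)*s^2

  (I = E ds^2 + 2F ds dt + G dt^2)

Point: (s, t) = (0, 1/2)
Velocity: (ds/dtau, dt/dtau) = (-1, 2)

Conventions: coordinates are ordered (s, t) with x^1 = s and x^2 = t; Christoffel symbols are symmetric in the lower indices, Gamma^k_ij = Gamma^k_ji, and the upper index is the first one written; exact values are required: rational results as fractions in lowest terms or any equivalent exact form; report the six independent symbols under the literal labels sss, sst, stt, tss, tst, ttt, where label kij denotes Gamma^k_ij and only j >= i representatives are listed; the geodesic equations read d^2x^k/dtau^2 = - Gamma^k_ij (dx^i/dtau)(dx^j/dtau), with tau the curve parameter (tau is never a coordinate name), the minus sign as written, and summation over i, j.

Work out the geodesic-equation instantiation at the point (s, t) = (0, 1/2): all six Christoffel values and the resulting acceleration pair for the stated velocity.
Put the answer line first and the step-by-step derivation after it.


Answer: Gamma_sss = -4536/3989, Gamma_sst = 7250/3989, Gamma_stt = 1320/3989, Gamma_tss = 2527/7978, Gamma_tst = -1250/3989, Gamma_ttt = 6650/3989; accelerations (d^2s/dtau^2, d^2t/dtau^2) = (28256/3989, -65727/7978)

E = 141/64, F = 5/16, G = 29/16 at the point
E_s = -77/16, E_t = 125/16, F_s = 33/8, F_t = 5/4, G_s = 0, G_t = 25/4
EG - F^2 = 3989/1024;  g^inv = (1024/3989) * [[29/16, -5/16], [-5/16, 141/64]]
first-kind symbols [ij,l] = (1/2)(d_i g_jl + d_j g_il - d_l g_ij): [ss,s] = E_s/2 = -77/32, [ss,t] = F_s - E_t/2 = 7/32, [st,s] = E_t/2 = 125/32, [st,t] = G_s/2 = 0, [tt,s] = F_t - G_s/2 = 5/4, [tt,t] = G_t/2 = 25/8
Gamma^s_ij = (G*[ij,s] - F*[ij,t])/(EG - F^2), Gamma^t_ij = (E*[ij,t] - F*[ij,s])/(EG - F^2)
Gamma_sss = -4536/3989, Gamma_sst = 7250/3989, Gamma_stt = 1320/3989, Gamma_tss = 2527/7978, Gamma_tst = -1250/3989, Gamma_ttt = 6650/3989
d^2s/dtau^2 = -(Gamma_sss*(-1)^2 + 2*Gamma_sst*(-1)*(2) + Gamma_stt*(2)^2) = 28256/3989
d^2t/dtau^2 = -(Gamma_tss*(-1)^2 + 2*Gamma_tst*(-1)*(2) + Gamma_ttt*(2)^2) = -65727/7978


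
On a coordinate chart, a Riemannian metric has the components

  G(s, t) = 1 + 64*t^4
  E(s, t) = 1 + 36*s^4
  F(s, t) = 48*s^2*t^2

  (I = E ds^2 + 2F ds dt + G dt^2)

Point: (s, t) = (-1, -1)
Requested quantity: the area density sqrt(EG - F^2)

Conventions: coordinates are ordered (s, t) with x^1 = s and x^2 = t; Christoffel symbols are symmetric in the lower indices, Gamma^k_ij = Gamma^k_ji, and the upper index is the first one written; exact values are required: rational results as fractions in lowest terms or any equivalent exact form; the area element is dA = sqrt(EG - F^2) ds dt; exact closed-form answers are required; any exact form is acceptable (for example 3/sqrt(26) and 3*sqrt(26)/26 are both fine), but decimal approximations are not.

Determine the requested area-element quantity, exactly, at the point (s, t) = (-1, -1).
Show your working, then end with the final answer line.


E = 37, F = 48, G = 65; EG - F^2 = 101

Answer: sqrt(EG - F^2) = sqrt(101)


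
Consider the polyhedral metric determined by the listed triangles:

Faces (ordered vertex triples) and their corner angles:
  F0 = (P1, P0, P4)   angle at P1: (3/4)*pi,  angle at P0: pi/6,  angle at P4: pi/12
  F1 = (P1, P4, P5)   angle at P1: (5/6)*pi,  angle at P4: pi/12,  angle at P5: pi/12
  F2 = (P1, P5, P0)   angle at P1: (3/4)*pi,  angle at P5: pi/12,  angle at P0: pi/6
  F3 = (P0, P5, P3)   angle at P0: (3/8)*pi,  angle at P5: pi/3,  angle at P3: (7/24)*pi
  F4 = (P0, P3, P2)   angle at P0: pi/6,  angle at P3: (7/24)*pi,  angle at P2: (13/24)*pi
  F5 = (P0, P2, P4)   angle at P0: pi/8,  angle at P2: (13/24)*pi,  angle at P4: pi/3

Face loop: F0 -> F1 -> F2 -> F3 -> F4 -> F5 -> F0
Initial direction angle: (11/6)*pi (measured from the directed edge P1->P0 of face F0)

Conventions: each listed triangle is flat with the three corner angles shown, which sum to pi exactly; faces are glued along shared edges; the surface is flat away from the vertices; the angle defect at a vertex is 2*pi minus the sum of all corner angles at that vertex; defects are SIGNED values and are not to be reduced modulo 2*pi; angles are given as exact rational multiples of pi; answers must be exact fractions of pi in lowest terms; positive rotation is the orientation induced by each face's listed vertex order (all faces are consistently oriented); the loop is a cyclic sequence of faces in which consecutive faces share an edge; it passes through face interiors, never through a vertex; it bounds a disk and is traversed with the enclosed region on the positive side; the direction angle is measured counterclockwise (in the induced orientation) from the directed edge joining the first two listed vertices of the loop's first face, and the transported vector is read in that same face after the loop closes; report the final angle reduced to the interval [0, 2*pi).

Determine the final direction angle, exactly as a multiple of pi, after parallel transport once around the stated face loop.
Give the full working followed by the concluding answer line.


enclosed vertex P0: corner angles sum to pi, defect = 2*pi - pi = pi
enclosed vertex P1: corner angles sum to (7/3)*pi, defect = 2*pi - (7/3)*pi = -pi/3
final direction = starting direction + enclosed defect total, reduced mod 2*pi (induced orientation)
final angle = (11/6)*pi + (2/3)*pi = pi/2 (mod 2*pi)

Answer: final direction angle = pi/2


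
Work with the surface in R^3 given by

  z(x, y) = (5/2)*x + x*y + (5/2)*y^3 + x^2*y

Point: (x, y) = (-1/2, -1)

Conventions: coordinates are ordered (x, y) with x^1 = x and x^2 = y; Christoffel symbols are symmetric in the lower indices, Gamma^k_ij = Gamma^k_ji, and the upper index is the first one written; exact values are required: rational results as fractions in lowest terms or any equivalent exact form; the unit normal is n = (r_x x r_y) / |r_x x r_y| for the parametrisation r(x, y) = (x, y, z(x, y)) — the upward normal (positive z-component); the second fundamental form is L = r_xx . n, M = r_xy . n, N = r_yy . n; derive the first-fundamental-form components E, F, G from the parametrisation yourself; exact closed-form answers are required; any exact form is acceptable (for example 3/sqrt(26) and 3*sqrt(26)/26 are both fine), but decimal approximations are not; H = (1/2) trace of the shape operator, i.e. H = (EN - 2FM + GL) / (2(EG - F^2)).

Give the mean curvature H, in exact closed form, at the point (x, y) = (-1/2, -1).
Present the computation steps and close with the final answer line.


z_x = 5/2, z_y = 29/4, z_xx = -2, z_xy = 0, z_yy = -15
E = 29/4, F = 145/8, G = 857/16; answer radicand W^2 = 957/16
unnormalised second-form numerators: l = -2, m = 0, n = -15; L = l/sqrt(957/16), and similarly M = m/sqrt(W^2), N = n/sqrt(W^2)
H = (E*n - 2*F*m + G*l) / (2*(EG - F^2)*sqrt(W^2)); E*n - 2*F*m + G*l = -1727/8, EG - F^2 = 957/16, so H = (-157/87)/sqrt(957/16)

Answer: H = -628*sqrt(957)/83259


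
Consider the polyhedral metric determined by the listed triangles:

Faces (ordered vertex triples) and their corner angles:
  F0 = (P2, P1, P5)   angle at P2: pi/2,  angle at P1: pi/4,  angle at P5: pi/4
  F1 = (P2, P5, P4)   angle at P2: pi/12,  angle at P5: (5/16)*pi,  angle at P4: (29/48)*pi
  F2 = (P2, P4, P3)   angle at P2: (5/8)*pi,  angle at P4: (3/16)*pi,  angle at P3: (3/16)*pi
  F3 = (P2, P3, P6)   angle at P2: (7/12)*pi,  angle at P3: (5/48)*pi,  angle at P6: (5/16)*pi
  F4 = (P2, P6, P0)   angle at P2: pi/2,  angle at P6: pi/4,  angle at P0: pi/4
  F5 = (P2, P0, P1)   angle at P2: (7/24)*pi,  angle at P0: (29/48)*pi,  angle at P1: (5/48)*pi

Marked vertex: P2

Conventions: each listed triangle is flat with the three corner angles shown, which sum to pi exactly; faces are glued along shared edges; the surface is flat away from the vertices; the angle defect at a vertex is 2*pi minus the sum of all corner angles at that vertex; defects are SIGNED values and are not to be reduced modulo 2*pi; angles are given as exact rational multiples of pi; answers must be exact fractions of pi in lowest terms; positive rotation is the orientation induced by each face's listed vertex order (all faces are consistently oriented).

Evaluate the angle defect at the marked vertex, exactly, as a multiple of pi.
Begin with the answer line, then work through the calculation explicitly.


Answer: defect(P2) = (-7/12)*pi

Sum of corner angles at P2: (31/12)*pi
defect = 2*pi - (31/12)*pi


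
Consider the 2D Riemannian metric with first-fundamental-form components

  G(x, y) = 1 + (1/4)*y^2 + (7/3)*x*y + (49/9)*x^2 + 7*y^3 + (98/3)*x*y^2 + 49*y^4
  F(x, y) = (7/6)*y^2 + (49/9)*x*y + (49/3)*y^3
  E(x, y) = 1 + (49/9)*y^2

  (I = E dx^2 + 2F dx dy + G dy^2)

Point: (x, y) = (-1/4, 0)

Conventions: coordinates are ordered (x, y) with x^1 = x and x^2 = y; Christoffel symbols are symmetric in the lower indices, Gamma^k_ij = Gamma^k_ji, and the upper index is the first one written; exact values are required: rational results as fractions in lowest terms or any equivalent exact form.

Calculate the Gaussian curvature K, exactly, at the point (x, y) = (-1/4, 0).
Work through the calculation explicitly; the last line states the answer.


E = 1, F = 0, G = 193/144, EG - F^2 = 193/144 at the point
E_x = 0, E_y = 0, F_x = 0, F_y = -49/36, G_x = -49/18, G_y = -7/12
E_yy = 98/9, F_xy = 49/9, G_xx = 98/9
Evaluate Brioschi's two determinant matrices M1, M2 and divide by (EG - F^2)^2.
M1 = [[-E_yy/2 + F_xy - G_xx/2, E_x/2, F_x - E_y/2], [F_y - G_x/2, E, F], [G_y/2, F, G]] = [[-49/9, 0, 0], [0, 1, 0], [-7/24, 0, 193/144]]; det M1 = -9457/1296
M2 = [[0, E_y/2, G_x/2], [E_y/2, E, F], [G_x/2, F, G]] = [[0, 0, -49/36], [0, 1, 0], [-49/36, 0, 193/144]]; det M2 = -2401/1296
det M1 - det M2 = -49/9; K = -49/9 / (193/144)^2 = -112896/37249

Answer: K = -112896/37249


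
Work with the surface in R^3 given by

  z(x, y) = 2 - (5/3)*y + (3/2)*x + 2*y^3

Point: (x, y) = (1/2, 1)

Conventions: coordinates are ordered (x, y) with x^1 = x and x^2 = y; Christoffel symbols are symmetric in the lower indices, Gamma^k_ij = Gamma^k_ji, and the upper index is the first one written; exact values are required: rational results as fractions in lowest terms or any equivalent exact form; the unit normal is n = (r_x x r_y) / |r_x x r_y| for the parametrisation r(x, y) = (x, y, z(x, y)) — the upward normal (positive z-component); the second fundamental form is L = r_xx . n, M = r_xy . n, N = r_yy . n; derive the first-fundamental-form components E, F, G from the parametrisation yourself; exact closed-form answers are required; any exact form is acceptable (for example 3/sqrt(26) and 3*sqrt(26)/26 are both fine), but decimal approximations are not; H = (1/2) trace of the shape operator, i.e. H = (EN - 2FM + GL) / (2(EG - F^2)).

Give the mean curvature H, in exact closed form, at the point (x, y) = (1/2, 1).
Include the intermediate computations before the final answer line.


z_x = 3/2, z_y = 13/3, z_xx = 0, z_xy = 0, z_yy = 12
E = 13/4, F = 13/2, G = 178/9; answer radicand W^2 = 793/36
unnormalised second-form numerators: l = 0, m = 0, n = 12; L = l/sqrt(793/36), and similarly M = m/sqrt(W^2), N = n/sqrt(W^2)
H = (E*n - 2*F*m + G*l) / (2*(EG - F^2)*sqrt(W^2)); E*n - 2*F*m + G*l = 39, EG - F^2 = 793/36, so H = (54/61)/sqrt(793/36)

Answer: H = 324*sqrt(793)/48373


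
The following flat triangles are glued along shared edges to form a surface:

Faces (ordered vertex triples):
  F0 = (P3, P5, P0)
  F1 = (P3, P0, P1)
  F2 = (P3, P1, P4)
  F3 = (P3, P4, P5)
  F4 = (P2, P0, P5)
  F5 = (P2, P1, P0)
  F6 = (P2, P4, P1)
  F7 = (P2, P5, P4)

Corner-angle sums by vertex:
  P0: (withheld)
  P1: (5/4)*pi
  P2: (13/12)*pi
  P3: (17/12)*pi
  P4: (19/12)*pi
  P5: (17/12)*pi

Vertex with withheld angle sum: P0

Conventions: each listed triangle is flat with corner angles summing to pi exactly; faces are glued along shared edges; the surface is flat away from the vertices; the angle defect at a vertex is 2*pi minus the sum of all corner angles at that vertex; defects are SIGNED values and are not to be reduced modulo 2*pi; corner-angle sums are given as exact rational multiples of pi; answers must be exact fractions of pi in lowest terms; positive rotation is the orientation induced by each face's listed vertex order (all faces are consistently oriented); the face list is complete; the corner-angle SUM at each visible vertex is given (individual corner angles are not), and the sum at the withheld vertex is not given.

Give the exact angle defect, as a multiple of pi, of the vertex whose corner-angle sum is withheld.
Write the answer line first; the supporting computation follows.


Answer: defect(P0) = (3/4)*pi

V = 6, E = 12, F = 8; chi = V - E + F = 2
Gauss-Bonnet: total defect = 2*pi*chi = 4*pi; visible defects sum to (13/4)*pi


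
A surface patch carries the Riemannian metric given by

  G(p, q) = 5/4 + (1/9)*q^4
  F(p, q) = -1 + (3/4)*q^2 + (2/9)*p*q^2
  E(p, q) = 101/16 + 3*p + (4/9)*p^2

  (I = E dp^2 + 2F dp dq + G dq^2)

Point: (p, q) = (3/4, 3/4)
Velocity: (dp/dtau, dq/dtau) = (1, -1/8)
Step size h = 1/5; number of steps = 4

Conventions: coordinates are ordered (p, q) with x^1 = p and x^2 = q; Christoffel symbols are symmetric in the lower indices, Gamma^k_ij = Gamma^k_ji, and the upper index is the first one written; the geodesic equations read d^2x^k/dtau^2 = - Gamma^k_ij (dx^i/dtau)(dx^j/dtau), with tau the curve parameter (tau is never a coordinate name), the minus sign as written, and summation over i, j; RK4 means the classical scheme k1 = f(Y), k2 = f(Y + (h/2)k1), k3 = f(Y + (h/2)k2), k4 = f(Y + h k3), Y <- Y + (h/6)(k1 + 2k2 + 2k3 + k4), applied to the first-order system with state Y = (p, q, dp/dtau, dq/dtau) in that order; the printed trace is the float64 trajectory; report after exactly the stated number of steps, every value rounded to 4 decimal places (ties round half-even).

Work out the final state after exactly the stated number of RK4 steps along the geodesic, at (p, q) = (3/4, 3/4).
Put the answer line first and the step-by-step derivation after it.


Answer: p = 1.4887, q = 0.5997, dp/dtau = 0.8563, dq/dtau = -0.2426

f(Y) = (dp/dtau, dq/dtau, -Gamma^p_ij Y'^i Y'^j, -Gamma^q_ij Y'^i Y'^j) with the Gammas evaluated at the stage position; h = 0.200000; intermediate values shown to 6 dp
step 0: p = 0.7500, q = 0.7500, dp/dtau = 1.0000, dq/dtau = -0.1250
step 1:
  k1: at (p, q) = (0.750000, 0.750000), (dp/dtau, dq/dtau) = (1.000000, -0.125000); Gamma_ppp = 0.217898, Gamma_ppq = 0.000000, Gamma_pqq = 0.163423, Gamma_qpp = 0.179390, Gamma_qpq = 0.000000, Gamma_qqq = 0.134543; k1 = (1.000000, -0.125000, -0.220451, -0.181492)
  k2: at (p, q) = (0.850000, 0.737500), (dp/dtau, dq/dtau) = (0.977955, -0.143149); Gamma_ppp = 0.213837, Gamma_ppq = 0.000000, Gamma_pqq = 0.157705, Gamma_qpp = 0.175782, Gamma_qpq = 0.000000, Gamma_qqq = 0.129639; k2 = (0.977955, -0.143149, -0.207744, -0.170774)
  k3: at (p, q) = (0.847795, 0.735685), (dp/dtau, dq/dtau) = (0.979226, -0.142077); Gamma_ppp = 0.213981, Gamma_ppq = 0.000000, Gamma_pqq = 0.157423, Gamma_qpp = 0.175881, Gamma_qpq = 0.000000, Gamma_qqq = 0.129393; k3 = (0.979226, -0.142077, -0.208361, -0.171261)
  k4: at (p, q) = (0.945845, 0.721585), (dp/dtau, dq/dtau) = (0.958328, -0.159252); Gamma_ppp = 0.210170, Gamma_ppq = 0.000000, Gamma_pqq = 0.151655, Gamma_qpp = 0.172485, Gamma_qpq = 0.000000, Gamma_qqq = 0.124462; k4 = (0.958328, -0.159252, -0.196864, -0.161565)
  Y <- Y + (h/6)(k1 + 2k2 + 2k3 + k4): p = 0.9458, q = 0.7215, dp/dtau = 0.9583, dq/dtau = -0.1592
step 2:
  k1: at (p, q) = (0.945756, 0.721510), (dp/dtau, dq/dtau) = (0.958349, -0.159238); Gamma_ppp = 0.210175, Gamma_ppq = 0.000000, Gamma_pqq = 0.151644, Gamma_qpp = 0.172489, Gamma_qpq = 0.000000, Gamma_qqq = 0.124452; k1 = (0.958349, -0.159238, -0.196877, -0.161575)
  k2: at (p, q) = (1.041591, 0.705586), (dp/dtau, dq/dtau) = (0.938661, -0.175395); Gamma_ppp = 0.206615, Gamma_ppq = 0.000000, Gamma_pqq = 0.145785, Gamma_qpp = 0.169303, Gamma_qpq = 0.000000, Gamma_qqq = 0.119458; k2 = (0.938661, -0.175395, -0.186530, -0.152846)
  k3: at (p, q) = (1.039622, 0.703970), (dp/dtau, dq/dtau) = (0.939696, -0.174522); Gamma_ppp = 0.206734, Gamma_ppq = 0.000000, Gamma_pqq = 0.145534, Gamma_qpp = 0.169385, Gamma_qpq = 0.000000, Gamma_qqq = 0.119242; k3 = (0.939696, -0.174522, -0.186985, -0.153204)
  k4: at (p, q) = (1.133696, 0.686605), (dp/dtau, dq/dtau) = (0.920952, -0.189878); Gamma_ppp = 0.203373, Gamma_ppq = 0.000000, Gamma_pqq = 0.139637, Gamma_qpp = 0.166372, Gamma_qpq = 0.000000, Gamma_qqq = 0.114232; k4 = (0.920952, -0.189878, -0.177526, -0.145228)
  Y <- Y + (h/6)(k1 + 2k2 + 2k3 + k4): p = 1.1336, q = 0.6865, dp/dtau = 0.9210, dq/dtau = -0.1899
step 3:
  k1: at (p, q) = (1.133624, 0.686545), (dp/dtau, dq/dtau) = (0.920968, -0.189868); Gamma_ppp = 0.203377, Gamma_ppq = 0.000000, Gamma_pqq = 0.139628, Gamma_qpp = 0.166375, Gamma_qpq = 0.000000, Gamma_qqq = 0.114224; k1 = (0.920968, -0.189868, -0.177534, -0.145234)
  k2: at (p, q) = (1.225720, 0.667558), (dp/dtau, dq/dtau) = (0.903215, -0.204391); Gamma_ppp = 0.200217, Gamma_ppq = 0.000000, Gamma_pqq = 0.133657, Gamma_qpp = 0.163534, Gamma_qpq = 0.000000, Gamma_qqq = 0.109169; k2 = (0.903215, -0.204391, -0.168920, -0.137971)
  k3: at (p, q) = (1.223945, 0.666106), (dp/dtau, dq/dtau) = (0.904076, -0.203665); Gamma_ppp = 0.200316, Gamma_ppq = 0.000000, Gamma_pqq = 0.133432, Gamma_qpp = 0.163602, Gamma_qpq = 0.000000, Gamma_qqq = 0.108976; k3 = (0.904076, -0.203665, -0.169264, -0.138241)
  k4: at (p, q) = (1.314439, 0.645812), (dp/dtau, dq/dtau) = (0.887115, -0.217516); Gamma_ppp = 0.197317, Gamma_ppq = 0.000000, Gamma_pqq = 0.127430, Gamma_qpp = 0.160904, Gamma_qpq = 0.000000, Gamma_qqq = 0.103914; k4 = (0.887115, -0.217516, -0.161312, -0.131544)
  Y <- Y + (h/6)(k1 + 2k2 + 2k3 + k4): p = 1.3144, q = 0.6458, dp/dtau = 0.8871, dq/dtau = -0.2175
step 4:
  k1: at (p, q) = (1.314379, 0.645762), (dp/dtau, dq/dtau) = (0.887128, -0.217508); Gamma_ppp = 0.197320, Gamma_ppq = 0.000000, Gamma_pqq = 0.127422, Gamma_qpp = 0.160906, Gamma_qpq = 0.000000, Gamma_qqq = 0.103907; k1 = (0.887128, -0.217508, -0.161318, -0.131548)
  k2: at (p, q) = (1.403092, 0.624011), (dp/dtau, dq/dtau) = (0.870996, -0.230663); Gamma_ppp = 0.194483, Gamma_ppq = 0.000000, Gamma_pqq = 0.121360, Gamma_qpp = 0.158350, Gamma_qpq = 0.000000, Gamma_qqq = 0.098812; k2 = (0.870996, -0.230663, -0.153999, -0.125387)
  k3: at (p, q) = (1.401479, 0.622695), (dp/dtau, dq/dtau) = (0.871728, -0.230046); Gamma_ppp = 0.194566, Gamma_ppq = 0.000000, Gamma_pqq = 0.121156, Gamma_qpp = 0.158407, Gamma_qpq = 0.000000, Gamma_qqq = 0.098639; k3 = (0.871728, -0.230046, -0.154265, -0.125595)
  k4: at (p, q) = (1.488725, 0.599752), (dp/dtau, dq/dtau) = (0.856275, -0.242627); Gamma_ppp = 0.191860, Gamma_ppq = 0.000000, Gamma_pqq = 0.115069, Gamma_qpp = 0.155969, Gamma_qpq = 0.000000, Gamma_qqq = 0.093543; k4 = (0.856275, -0.242627, -0.147447, -0.119864)
  Y <- Y + (h/6)(k1 + 2k2 + 2k3 + k4): p = 1.4887, q = 0.5997, dp/dtau = 0.8563, dq/dtau = -0.2426


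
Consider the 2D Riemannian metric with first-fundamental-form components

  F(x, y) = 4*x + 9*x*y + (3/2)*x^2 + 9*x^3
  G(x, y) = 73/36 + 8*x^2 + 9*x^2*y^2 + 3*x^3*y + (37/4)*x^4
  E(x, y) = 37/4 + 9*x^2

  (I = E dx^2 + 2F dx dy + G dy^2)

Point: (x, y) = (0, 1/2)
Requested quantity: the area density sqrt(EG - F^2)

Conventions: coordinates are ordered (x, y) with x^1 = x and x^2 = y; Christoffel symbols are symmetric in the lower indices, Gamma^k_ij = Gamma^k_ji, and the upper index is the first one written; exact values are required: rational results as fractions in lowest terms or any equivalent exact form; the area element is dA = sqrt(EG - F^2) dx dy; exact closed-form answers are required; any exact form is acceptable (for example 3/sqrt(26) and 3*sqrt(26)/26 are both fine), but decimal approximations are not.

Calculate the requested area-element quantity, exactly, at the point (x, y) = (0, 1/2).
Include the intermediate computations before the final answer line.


E = 37/4, F = 0, G = 73/36; EG - F^2 = 2701/144

Answer: sqrt(EG - F^2) = sqrt(2701)/12


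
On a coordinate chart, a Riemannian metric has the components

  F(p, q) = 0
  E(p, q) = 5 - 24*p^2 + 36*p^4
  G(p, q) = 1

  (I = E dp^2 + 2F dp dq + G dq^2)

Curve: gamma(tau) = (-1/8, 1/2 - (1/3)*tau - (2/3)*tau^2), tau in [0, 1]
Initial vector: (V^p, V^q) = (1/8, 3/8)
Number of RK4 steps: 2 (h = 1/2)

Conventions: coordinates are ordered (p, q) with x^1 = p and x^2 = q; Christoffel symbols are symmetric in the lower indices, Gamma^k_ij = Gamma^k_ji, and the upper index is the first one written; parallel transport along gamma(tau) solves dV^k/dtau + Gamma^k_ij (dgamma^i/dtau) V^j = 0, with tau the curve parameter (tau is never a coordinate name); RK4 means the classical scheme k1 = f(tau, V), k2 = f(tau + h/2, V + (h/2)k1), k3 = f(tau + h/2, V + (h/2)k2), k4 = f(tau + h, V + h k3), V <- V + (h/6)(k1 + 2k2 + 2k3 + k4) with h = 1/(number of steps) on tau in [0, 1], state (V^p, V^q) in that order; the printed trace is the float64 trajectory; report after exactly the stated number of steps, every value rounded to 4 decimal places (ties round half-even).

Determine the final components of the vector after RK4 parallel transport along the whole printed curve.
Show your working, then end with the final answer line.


gamma'(tau) = (0, -1/3 - (4/3)*tau); f(tau, V)^k = -Gamma^k_ij(gamma(tau)) gamma'^i(tau) V^j; h = 1/2; intermediate values shown to 6 dp
curve data and Christoffel symbols at the stage parameters:
  tau = 0.000000: gamma = (-0.125000, 0.500000), gamma' = (0.000000, -0.333333); Gamma_ppp = 0.617071, Gamma_ppq = 0.000000, Gamma_pqq = 0.000000, Gamma_qpp = 0.000000, Gamma_qpq = 0.000000, Gamma_qqq = 0.000000
  tau = 0.250000: gamma = (-0.125000, 0.375000), gamma' = (0.000000, -0.666667); Gamma_ppp = 0.617071, Gamma_ppq = 0.000000, Gamma_pqq = 0.000000, Gamma_qpp = 0.000000, Gamma_qpq = 0.000000, Gamma_qqq = 0.000000
  tau = 0.500000: gamma = (-0.125000, 0.166667), gamma' = (0.000000, -1.000000); Gamma_ppp = 0.617071, Gamma_ppq = 0.000000, Gamma_pqq = 0.000000, Gamma_qpp = 0.000000, Gamma_qpq = 0.000000, Gamma_qqq = 0.000000
  tau = 0.750000: gamma = (-0.125000, -0.125000), gamma' = (0.000000, -1.333333); Gamma_ppp = 0.617071, Gamma_ppq = 0.000000, Gamma_pqq = 0.000000, Gamma_qpp = 0.000000, Gamma_qpq = 0.000000, Gamma_qqq = 0.000000
  tau = 1.000000: gamma = (-0.125000, -0.500000), gamma' = (0.000000, -1.666667); Gamma_ppp = 0.617071, Gamma_ppq = 0.000000, Gamma_pqq = 0.000000, Gamma_qpp = 0.000000, Gamma_qpq = 0.000000, Gamma_qqq = 0.000000
step 0: V^p = 0.1250, V^q = 0.3750
step 1: k1 = (0.000000, 0.000000), k2 = (0.000000, 0.000000), k3 = (0.000000, 0.000000), k4 = (0.000000, 0.000000); V <- V + (h/6)(k1 + 2k2 + 2k3 + k4): V^p = 0.1250, V^q = 0.3750
step 2: k1 = (0.000000, 0.000000), k2 = (0.000000, 0.000000), k3 = (0.000000, 0.000000), k4 = (0.000000, 0.000000); V <- V + (h/6)(k1 + 2k2 + 2k3 + k4): V^p = 0.1250, V^q = 0.3750

Answer: V^p = 0.1250, V^q = 0.3750


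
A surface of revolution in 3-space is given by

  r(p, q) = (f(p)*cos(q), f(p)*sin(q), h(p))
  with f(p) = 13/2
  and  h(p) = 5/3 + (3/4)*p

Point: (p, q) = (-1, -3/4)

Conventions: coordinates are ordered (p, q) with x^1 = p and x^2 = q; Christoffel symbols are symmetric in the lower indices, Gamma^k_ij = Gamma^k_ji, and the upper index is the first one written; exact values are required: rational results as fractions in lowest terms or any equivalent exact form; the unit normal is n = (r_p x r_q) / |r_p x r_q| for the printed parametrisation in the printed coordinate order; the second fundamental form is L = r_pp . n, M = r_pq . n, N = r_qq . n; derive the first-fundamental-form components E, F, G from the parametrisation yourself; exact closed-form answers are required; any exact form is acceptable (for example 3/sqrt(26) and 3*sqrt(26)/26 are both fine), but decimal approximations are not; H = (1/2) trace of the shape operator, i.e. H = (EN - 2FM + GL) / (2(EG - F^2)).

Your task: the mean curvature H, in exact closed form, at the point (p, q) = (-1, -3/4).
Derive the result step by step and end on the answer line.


f = 13/2, f' = 0, f'' = 0, h' = 3/4, h'' = 0
E = 9/16, F = 0, G = 169/4; answer radicand W^2 = 9/16
unnormalised second-form numerators: l = 0, m = 0, n = 39/8; L = l/sqrt(9/16), and similarly M = m/sqrt(W^2), N = n/sqrt(W^2)
H = (E*n - 2*F*m + G*l) / (2*(EG - F^2)*sqrt(W^2)); E*n - 2*F*m + G*l = 351/128, EG - F^2 = 1521/64, so H = (3/52)/sqrt(9/16)

Answer: H = 1/13


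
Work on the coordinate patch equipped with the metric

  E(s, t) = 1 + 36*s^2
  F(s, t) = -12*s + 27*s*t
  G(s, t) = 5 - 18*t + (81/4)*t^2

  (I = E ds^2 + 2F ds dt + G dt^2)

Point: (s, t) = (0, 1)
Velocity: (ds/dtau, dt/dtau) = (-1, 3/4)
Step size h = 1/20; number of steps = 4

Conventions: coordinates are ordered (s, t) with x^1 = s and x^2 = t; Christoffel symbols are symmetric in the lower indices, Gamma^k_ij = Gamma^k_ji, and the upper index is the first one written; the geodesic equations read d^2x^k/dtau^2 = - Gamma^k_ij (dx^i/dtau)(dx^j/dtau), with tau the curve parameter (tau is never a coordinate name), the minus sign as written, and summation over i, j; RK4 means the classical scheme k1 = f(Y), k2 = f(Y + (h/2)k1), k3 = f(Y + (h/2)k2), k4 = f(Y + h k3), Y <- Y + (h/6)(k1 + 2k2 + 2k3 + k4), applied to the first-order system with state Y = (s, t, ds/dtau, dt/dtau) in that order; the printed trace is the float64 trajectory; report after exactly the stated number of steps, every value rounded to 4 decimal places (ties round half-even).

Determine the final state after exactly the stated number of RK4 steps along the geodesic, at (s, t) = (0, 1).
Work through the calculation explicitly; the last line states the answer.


f(Y) = (ds/dtau, dt/dtau, -Gamma^s_ij Y'^i Y'^j, -Gamma^t_ij Y'^i Y'^j) with the Gammas evaluated at the stage position; h = 0.050000; intermediate values shown to 6 dp
step 0: s = 0.0000, t = 1.0000, ds/dtau = -1.0000, dt/dtau = 0.7500
step 1:
  k1: at (s, t) = (0.000000, 1.000000), (ds/dtau, dt/dtau) = (-1.000000, 0.750000); Gamma_sss = 0.000000, Gamma_sst = 0.000000, Gamma_stt = 0.000000, Gamma_tss = 2.068966, Gamma_tst = 0.000000, Gamma_ttt = 1.551724; k1 = (-1.000000, 0.750000, 0.000000, -2.941810)
  k2: at (s, t) = (-0.025000, 1.018750), (ds/dtau, dt/dtau) = (-1.000000, 0.676455); Gamma_sss = -0.116860, Gamma_sst = 0.000000, Gamma_stt = -0.087645, Gamma_tss = 2.013408, Gamma_tst = 0.000000, Gamma_ttt = 1.510056; k2 = (-1.000000, 0.676455, 0.156966, -2.704396)
  k3: at (s, t) = (-0.025000, 1.016911), (ds/dtau, dt/dtau) = (-0.996076, 0.682390); Gamma_sss = -0.117512, Gamma_sst = 0.000000, Gamma_stt = -0.088134, Gamma_tss = 2.018151, Gamma_tst = 0.000000, Gamma_ttt = 1.513613; k3 = (-0.996076, 0.682390, 0.157632, -2.707166)
  k4: at (s, t) = (-0.049804, 1.034120), (ds/dtau, dt/dtau) = (-0.992118, 0.614642); Gamma_sss = -0.220518, Gamma_sst = 0.000000, Gamma_stt = -0.165389, Gamma_tss = 1.958196, Gamma_tst = 0.000000, Gamma_ttt = 1.468647; k4 = (-0.992118, 0.614642, 0.279537, -2.482282)
  Y <- Y + (h/6)(k1 + 2k2 + 2k3 + k4): s = -0.0499, t = 1.0340, ds/dtau = -0.9924, dt/dtau = 0.6146
step 2:
  k1: at (s, t) = (-0.049869, 1.034019), (ds/dtau, dt/dtau) = (-0.992427, 0.614607); Gamma_sss = -0.220865, Gamma_sst = 0.000000, Gamma_stt = -0.165649, Gamma_tss = 1.958383, Gamma_tst = 0.000000, Gamma_ttt = 1.468787; k1 = (-0.992427, 0.614607, 0.280105, -2.483656)
  k2: at (s, t) = (-0.074680, 1.049385), (ds/dtau, dt/dtau) = (-0.985425, 0.552515); Gamma_sss = -0.312202, Gamma_sst = 0.000000, Gamma_stt = -0.234151, Gamma_tss = 1.896736, Gamma_tst = 0.000000, Gamma_ttt = 1.422552; k2 = (-0.985425, 0.552515, 0.374647, -2.276114)
  k3: at (s, t) = (-0.074505, 1.047832), (ds/dtau, dt/dtau) = (-0.983061, 0.557704); Gamma_sss = -0.312884, Gamma_sst = 0.000000, Gamma_stt = -0.234663, Gamma_tss = 1.900458, Gamma_tst = 0.000000, Gamma_ttt = 1.425344; k3 = (-0.983061, 0.557704, 0.375362, -2.279950)
  k4: at (s, t) = (-0.099022, 1.061905), (ds/dtau, dt/dtau) = (-0.973659, 0.500609); Gamma_sss = -0.392882, Gamma_sst = 0.000000, Gamma_stt = -0.294661, Gamma_tss = 1.837386, Gamma_tst = 0.000000, Gamma_ttt = 1.378039; k4 = (-0.973659, 0.500609, 0.446301, -2.087214)
  Y <- Y + (h/6)(k1 + 2k2 + 2k3 + k4): s = -0.0991, t = 1.0618, ds/dtau = -0.9739, dt/dtau = 0.5006
step 3:
  k1: at (s, t) = (-0.099061, 1.061817), (ds/dtau, dt/dtau) = (-0.973874, 0.500582); Gamma_sss = -0.393120, Gamma_sst = 0.000000, Gamma_stt = -0.294840, Gamma_tss = 1.837513, Gamma_tst = 0.000000, Gamma_ttt = 1.378135; k1 = (-0.973874, 0.500582, 0.446728, -2.088088)
  k2: at (s, t) = (-0.123408, 1.074331), (ds/dtau, dt/dtau) = (-0.962705, 0.448379); Gamma_sss = -0.463620, Gamma_sst = 0.000000, Gamma_stt = -0.347715, Gamma_tss = 1.774774, Gamma_tst = 0.000000, Gamma_ttt = 1.331080; k2 = (-0.962705, 0.448379, 0.499590, -1.912469)
  k3: at (s, t) = (-0.123129, 1.073026), (ds/dtau, dt/dtau) = (-0.961384, 0.452770); Gamma_sss = -0.464303, Gamma_sst = 0.000000, Gamma_stt = -0.348227, Gamma_tss = 1.777726, Gamma_tst = 0.000000, Gamma_ttt = 1.333295; k3 = (-0.961384, 0.452770, 0.500523, -1.916406)
  k4: at (s, t) = (-0.147130, 1.084455), (ds/dtau, dt/dtau) = (-0.948848, 0.404761); Gamma_sss = -0.525779, Gamma_sst = 0.000000, Gamma_stt = -0.394335, Gamma_tss = 1.715339, Gamma_tst = 0.000000, Gamma_ttt = 1.286504; k4 = (-0.948848, 0.404761, 0.537970, -1.755110)
  Y <- Y + (h/6)(k1 + 2k2 + 2k3 + k4): s = -0.1472, t = 1.0844, ds/dtau = -0.9490, dt/dtau = 0.4047
step 4:
  k1: at (s, t) = (-0.147152, 1.084380), (ds/dtau, dt/dtau) = (-0.948999, 0.404740); Gamma_sss = -0.525946, Gamma_sst = 0.000000, Gamma_stt = -0.394459, Gamma_tss = 1.715430, Gamma_tst = 0.000000, Gamma_ttt = 1.286572; k1 = (-0.948999, 0.404740, 0.538285, -1.755675)
  k2: at (s, t) = (-0.170877, 1.094499), (ds/dtau, dt/dtau) = (-0.935542, 0.360848); Gamma_sss = -0.579887, Gamma_sst = 0.000000, Gamma_stt = -0.434915, Gamma_tss = 1.654516, Gamma_tst = 0.000000, Gamma_ttt = 1.240887; k2 = (-0.935542, 0.360848, 0.564171, -1.609676)
  k3: at (s, t) = (-0.170540, 1.093401), (ds/dtau, dt/dtau) = (-0.934895, 0.364498); Gamma_sss = -0.580551, Gamma_sst = 0.000000, Gamma_stt = -0.435414, Gamma_tss = 1.656878, Gamma_tst = 0.000000, Gamma_ttt = 1.242658; k3 = (-0.934895, 0.364498, 0.565267, -1.613257)
  k4: at (s, t) = (-0.193897, 1.102605), (ds/dtau, dt/dtau) = (-0.920736, 0.324077); Gamma_sss = -0.627426, Gamma_sst = 0.000000, Gamma_stt = -0.470570, Gamma_tss = 1.597297, Gamma_tst = 0.000000, Gamma_ttt = 1.197973; k4 = (-0.920736, 0.324077, 0.581326, -1.479935)
  Y <- Y + (h/6)(k1 + 2k2 + 2k3 + k4): s = -0.1939, t = 1.1025, ds/dtau = -0.9208, dt/dtau = 0.3241

Answer: s = -0.1939, t = 1.1025, ds/dtau = -0.9208, dt/dtau = 0.3241


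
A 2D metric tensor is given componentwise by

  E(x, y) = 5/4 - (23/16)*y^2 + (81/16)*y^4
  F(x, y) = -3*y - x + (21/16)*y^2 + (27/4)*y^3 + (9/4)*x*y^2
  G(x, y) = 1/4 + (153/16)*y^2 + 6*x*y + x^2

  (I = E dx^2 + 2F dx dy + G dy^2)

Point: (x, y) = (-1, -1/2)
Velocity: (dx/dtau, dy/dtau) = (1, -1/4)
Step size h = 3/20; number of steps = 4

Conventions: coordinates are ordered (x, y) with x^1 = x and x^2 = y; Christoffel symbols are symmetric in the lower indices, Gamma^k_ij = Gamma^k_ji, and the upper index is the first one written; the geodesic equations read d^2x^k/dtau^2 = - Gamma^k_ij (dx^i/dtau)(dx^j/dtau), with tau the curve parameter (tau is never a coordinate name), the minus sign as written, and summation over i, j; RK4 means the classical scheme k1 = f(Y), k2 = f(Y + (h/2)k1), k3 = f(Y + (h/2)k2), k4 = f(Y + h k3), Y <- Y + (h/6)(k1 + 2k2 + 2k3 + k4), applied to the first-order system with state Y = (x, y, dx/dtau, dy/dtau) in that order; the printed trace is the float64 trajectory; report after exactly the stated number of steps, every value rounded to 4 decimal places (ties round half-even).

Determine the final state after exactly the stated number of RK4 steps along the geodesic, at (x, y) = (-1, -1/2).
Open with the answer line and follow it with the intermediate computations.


Answer: x = -0.5075, y = -0.6599, dx/dtau = 0.6046, dy/dtau = -0.2863

f(Y) = (dx/dtau, dy/dtau, -Gamma^x_ij Y'^i Y'^j, -Gamma^y_ij Y'^i Y'^j) with the Gammas evaluated at the stage position; h = 0.150000; intermediate values shown to 6 dp
step 0: x = -1.0000, y = -0.5000, dx/dtau = 1.0000, dy/dtau = -0.2500
step 1:
  k1: at (x, y) = (-1.000000, -0.500000), (dx/dtau, dy/dtau) = (1.000000, -0.250000); Gamma_xxx = -0.025947, Gamma_xxy = -0.012831, Gamma_xyy = 7.939553, Gamma_yxx = 0.022026, Gamma_yxy = -0.373723, Gamma_yyy = -2.871763; k1 = (1.000000, -0.250000, -0.476691, -0.029403)
  k2: at (x, y) = (-0.925000, -0.518750), (dx/dtau, dy/dtau) = (0.964248, -0.252205); Gamma_xxx = -0.057853, Gamma_xxy = -0.170667, Gamma_xyy = 7.610042, Gamma_yxx = 0.053409, Gamma_yxy = -0.343689, Gamma_yyy = -2.725370; k2 = (0.964248, -0.252205, -0.513273, -0.043467)
  k3: at (x, y) = (-0.927681, -0.518915), (dx/dtau, dy/dtau) = (0.961504, -0.253260); Gamma_xxx = -0.058013, Gamma_xxy = -0.172103, Gamma_xyy = 7.617214, Gamma_yxx = 0.053545, Gamma_yxy = -0.343038, Gamma_yyy = -2.722308; k3 = (0.961504, -0.253260, -0.518758, -0.041959)
  k4: at (x, y) = (-0.855774, -0.537989), (dx/dtau, dy/dtau) = (0.922186, -0.256294); Gamma_xxx = -0.084798, Gamma_xxy = -0.325504, Gamma_xyy = 7.303560, Gamma_yxx = 0.085943, Gamma_yxy = -0.317194, Gamma_yyy = -2.576233; k4 = (0.922186, -0.256294, -0.561497, -0.053802)
  Y <- Y + (h/6)(k1 + 2k2 + 2k3 + k4): x = -0.8557, y = -0.5379, dx/dtau = 0.9224, dy/dtau = -0.2564
step 2:
  k1: at (x, y) = (-0.855658, -0.537931), (dx/dtau, dy/dtau) = (0.922444, -0.256351); Gamma_xxx = -0.084739, Gamma_xxy = -0.325039, Gamma_xyy = 7.303534, Gamma_yxx = 0.085866, Gamma_yxy = -0.317301, Gamma_yyy = -2.576858; k1 = (0.922444, -0.256351, -0.561578, -0.053787)
  k2: at (x, y) = (-0.786474, -0.557157), (dx/dtau, dy/dtau) = (0.880325, -0.260385); Gamma_xxx = -0.105956, Gamma_xxy = -0.472278, Gamma_xyy = 7.005430, Gamma_yxx = 0.119146, Gamma_yxy = -0.296234, Gamma_yyy = -2.433269; k2 = (0.880325, -0.260385, -0.609374, -0.063166)
  k3: at (x, y) = (-0.789633, -0.557460), (dx/dtau, dy/dtau) = (0.876741, -0.261089); Gamma_xxx = -0.106000, Gamma_xxy = -0.474601, Gamma_xyy = 7.012612, Gamma_yxx = 0.119270, Gamma_yxy = -0.295542, Gamma_yyy = -2.428656; k3 = (0.876741, -0.261089, -0.613831, -0.061427)
  k4: at (x, y) = (-0.724147, -0.577094), (dx/dtau, dy/dtau) = (0.830369, -0.265566); Gamma_xxx = -0.121336, Gamma_xxy = -0.617089, Gamma_xyy = 6.730590, Gamma_yxx = 0.153630, Gamma_yxy = -0.279268, Gamma_yyy = -2.284950; k4 = (0.830369, -0.265566, -0.663170, -0.067951)
  Y <- Y + (h/6)(k1 + 2k2 + 2k3 + k4): x = -0.7240, y = -0.5771, dx/dtau = 0.8307, dy/dtau = -0.2656
step 3:
  k1: at (x, y) = (-0.723984, -0.577052), (dx/dtau, dy/dtau) = (0.830665, -0.265625); Gamma_xxx = -0.121330, Gamma_xxy = -0.616791, Gamma_xyy = 6.730373, Gamma_yxx = 0.153593, Gamma_yxy = -0.279322, Gamma_yyy = -2.285422; k1 = (0.830665, -0.265625, -0.663336, -0.067991)
  k2: at (x, y) = (-0.661684, -0.596974), (dx/dtau, dy/dtau) = (0.780915, -0.270724); Gamma_xxx = -0.130588, Gamma_xxy = -0.753357, Gamma_xyy = 6.463424, Gamma_yxx = 0.189046, Gamma_yxy = -0.268199, Gamma_yyy = -2.143292; k2 = (0.780915, -0.270724, -0.712615, -0.071602)
  k3: at (x, y) = (-0.665415, -0.597357), (dx/dtau, dy/dtau) = (0.777219, -0.270995); Gamma_xxx = -0.130328, Gamma_xxy = -0.755961, Gamma_xyy = 6.471052, Gamma_yxx = 0.188995, Gamma_yxy = -0.267680, Gamma_yyy = -2.137749; k3 = (0.777219, -0.270995, -0.714939, -0.069933)
  k4: at (x, y) = (-0.607401, -0.617701), (dx/dtau, dy/dtau) = (0.723424, -0.276114); Gamma_xxx = -0.133069, Gamma_xxy = -0.887026, Gamma_xyy = 6.220361, Gamma_yxx = 0.225482, Gamma_yxy = -0.261932, Gamma_yyy = -1.995759; k4 = (0.723424, -0.276114, -0.758957, -0.070490)
  Y <- Y + (h/6)(k1 + 2k2 + 2k3 + k4): x = -0.6072, y = -0.6177, dx/dtau = 0.7237, dy/dtau = -0.2762
step 4:
  k1: at (x, y) = (-0.607225, -0.617682), (dx/dtau, dy/dtau) = (0.723730, -0.276163); Gamma_xxx = -0.133089, Gamma_xxy = -0.886899, Gamma_xyy = 6.220026, Gamma_yxx = 0.225488, Gamma_yxy = -0.261950, Gamma_yyy = -1.996031; k1 = (0.723730, -0.276163, -0.759192, -0.070588)
  k2: at (x, y) = (-0.552945, -0.638394), (dx/dtau, dy/dtau) = (0.666790, -0.281457); Gamma_xxx = -0.129366, Gamma_xxy = -1.011951, Gamma_xyy = 5.984153, Gamma_yxx = 0.263171, Gamma_yxy = -0.261681, Gamma_yyy = -1.855242; k2 = (0.666790, -0.281457, -0.796369, -0.068260)
  k3: at (x, y) = (-0.557216, -0.638791), (dx/dtau, dy/dtau) = (0.664002, -0.281283); Gamma_xxx = -0.128777, Gamma_xxy = -1.014344, Gamma_xyy = 5.992357, Gamma_yxx = 0.262816, Gamma_yxy = -0.261420, Gamma_yyy = -1.849463; k3 = (0.664002, -0.281283, -0.796240, -0.067198)
  k4: at (x, y) = (-0.507625, -0.659874), (dx/dtau, dy/dtau) = (0.604294, -0.286243); Gamma_xxx = -0.118360, Gamma_xxy = -1.133091, Gamma_xyy = 5.772544, Gamma_yxx = 0.301437, Gamma_yxy = -0.266794, Gamma_yyy = -1.709698; k4 = (0.604294, -0.286243, -0.821744, -0.062289)
  Y <- Y + (h/6)(k1 + 2k2 + 2k3 + k4): x = -0.5075, y = -0.6599, dx/dtau = 0.6046, dy/dtau = -0.2863
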